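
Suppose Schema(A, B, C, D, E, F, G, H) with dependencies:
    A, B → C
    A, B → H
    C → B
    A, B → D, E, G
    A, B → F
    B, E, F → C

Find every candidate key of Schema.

No FD produces {A}, so it must be in every candidate key.
{A, B} is a candidate key since {A, B}⁺ = {A, B, C, D, E, F, G, H} covers every attribute.
{A, C} is a candidate key since {A, C}⁺ = {A, B, C, D, E, F, G, H} covers every attribute.
No proper subset of any of these is a key, and no other minimal superkey exists.

{A, B}, {A, C}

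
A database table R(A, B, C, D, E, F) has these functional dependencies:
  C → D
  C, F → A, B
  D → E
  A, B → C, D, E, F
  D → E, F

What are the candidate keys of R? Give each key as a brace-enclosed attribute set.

{C} is a candidate key since {C}⁺ = {A, B, C, D, E, F} covers every attribute.
{A, B} is a candidate key since {A, B}⁺ = {A, B, C, D, E, F} covers every attribute.
These are minimal and exhaustive — every other superkey contains one of them.

{A, B}, {C}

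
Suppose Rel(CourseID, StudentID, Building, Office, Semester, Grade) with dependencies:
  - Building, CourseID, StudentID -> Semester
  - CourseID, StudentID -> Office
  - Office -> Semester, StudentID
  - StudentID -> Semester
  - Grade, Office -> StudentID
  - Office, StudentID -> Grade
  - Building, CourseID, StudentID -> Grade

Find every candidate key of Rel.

{Building, CourseID, Office}, {Building, CourseID, StudentID}

No FD produces {Building, CourseID}, so they must be in every candidate key.
{Building, CourseID, Office}⁺ = {Building, CourseID, Grade, Office, Semester, StudentID} — all of the relation — so {Building, CourseID, Office} is a candidate key.
{Building, CourseID, StudentID}⁺ = {Building, CourseID, Grade, Office, Semester, StudentID} — all of the relation — so {Building, CourseID, StudentID} is a candidate key.
These are minimal and exhaustive — every other superkey contains one of them.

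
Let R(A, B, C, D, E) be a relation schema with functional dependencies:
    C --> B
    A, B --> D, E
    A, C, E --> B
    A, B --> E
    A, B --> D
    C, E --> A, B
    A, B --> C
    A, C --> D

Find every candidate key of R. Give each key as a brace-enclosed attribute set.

{A, B}, {A, C}, {C, E}

{A, B}⁺ = {A, B, C, D, E}, which is every attribute, so {A, B} is a candidate key.
{A, C}⁺ = {A, B, C, D, E}, which is every attribute, so {A, C} is a candidate key.
{C, E}⁺ = {A, B, C, D, E}, which is every attribute, so {C, E} is a candidate key.
These are minimal and exhaustive — every other superkey contains one of them.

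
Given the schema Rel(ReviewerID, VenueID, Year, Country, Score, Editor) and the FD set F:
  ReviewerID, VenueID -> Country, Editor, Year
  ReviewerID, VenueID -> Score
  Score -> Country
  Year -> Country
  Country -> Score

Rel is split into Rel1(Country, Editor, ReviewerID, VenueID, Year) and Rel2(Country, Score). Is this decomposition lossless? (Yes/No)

Rel1 ∩ Rel2 = {Country}; its closure under F is {Country, Score}.
Since Rel2 ⊆ {Country, Score}, the intersection is a superkey of Rel2; the decomposition is lossless.

Yes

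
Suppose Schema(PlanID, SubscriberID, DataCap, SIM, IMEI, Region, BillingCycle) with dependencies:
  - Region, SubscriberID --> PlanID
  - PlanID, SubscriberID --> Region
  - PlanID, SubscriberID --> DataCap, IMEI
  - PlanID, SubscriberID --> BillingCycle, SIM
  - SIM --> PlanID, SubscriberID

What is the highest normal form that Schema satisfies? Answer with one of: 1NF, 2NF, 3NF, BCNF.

Candidate keys: {PlanID, SubscriberID}, {Region, SubscriberID}, {SIM}. Prime attributes: {PlanID, Region, SIM, SubscriberID}.
Each dependency's left side is a superkey — BCNF holds.

BCNF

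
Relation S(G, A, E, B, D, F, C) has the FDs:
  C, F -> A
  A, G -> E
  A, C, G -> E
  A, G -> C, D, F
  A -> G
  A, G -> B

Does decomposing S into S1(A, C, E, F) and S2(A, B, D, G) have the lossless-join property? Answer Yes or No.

Common attributes: {A}; their closure is {A, B, C, D, E, F, G}.
S1 is contained in that closure, so S1 ∩ S2 -> S1 holds and the join is lossless.

Yes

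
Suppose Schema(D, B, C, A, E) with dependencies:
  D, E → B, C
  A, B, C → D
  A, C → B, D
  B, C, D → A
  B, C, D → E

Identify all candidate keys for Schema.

{A, C}, {B, C, D}, {D, E}

{A, C}⁺ = {A, B, C, D, E} — all of the relation — so {A, C} is a candidate key.
{D, E}⁺ = {A, B, C, D, E} — all of the relation — so {D, E} is a candidate key.
{B, C, D}⁺ = {A, B, C, D, E} — all of the relation — so {B, C, D} is a candidate key.
Any other superkey properly contains one of these, so there are no further candidate keys.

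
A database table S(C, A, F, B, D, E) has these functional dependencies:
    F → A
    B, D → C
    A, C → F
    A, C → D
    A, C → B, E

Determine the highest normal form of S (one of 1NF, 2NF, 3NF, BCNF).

Candidate keys: {A, B, D}, {A, C}, {B, D, F}, {C, F}. Prime attributes: {A, B, C, D, F}.
F → A breaks BCNF: {F}⁺ = {A, F}, so {F} is not a superkey.
Its right-hand attributes {A} are all prime, as are those of every other non-superkey FD — the relation is in 3NF.

3NF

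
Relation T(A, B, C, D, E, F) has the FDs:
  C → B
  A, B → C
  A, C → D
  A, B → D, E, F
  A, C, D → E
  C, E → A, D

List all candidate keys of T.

{A, B}, {A, C}, {C, E}

{A, B}⁺ = {A, B, C, D, E, F}, which is every attribute, so {A, B} is a candidate key.
{A, C}⁺ = {A, B, C, D, E, F}, which is every attribute, so {A, C} is a candidate key.
{C, E}⁺ = {A, B, C, D, E, F}, which is every attribute, so {C, E} is a candidate key.
No proper subset of any of these is a key, and no other minimal superkey exists.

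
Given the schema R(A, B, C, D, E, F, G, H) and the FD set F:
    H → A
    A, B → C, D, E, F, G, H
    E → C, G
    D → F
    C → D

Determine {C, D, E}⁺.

{C, D, E, F, G}

Start with {C, D, E}.
E → C, G applies; add {G} → now {C, D, E, G}.
D → F applies; add {F} → now {C, D, E, F, G}.
No further FD applies.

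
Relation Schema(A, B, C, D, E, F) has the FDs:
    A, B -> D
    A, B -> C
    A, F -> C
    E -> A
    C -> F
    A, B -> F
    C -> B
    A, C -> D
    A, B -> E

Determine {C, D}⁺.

Start with {C, D}.
C -> F applies; add {F} → now {C, D, F}.
C -> B applies; add {B} → now {B, C, D, F}.
No further FD applies.

{B, C, D, F}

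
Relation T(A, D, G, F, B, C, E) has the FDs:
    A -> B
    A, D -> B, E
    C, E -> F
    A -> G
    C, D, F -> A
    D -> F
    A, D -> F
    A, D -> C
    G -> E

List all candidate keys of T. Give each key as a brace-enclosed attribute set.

No FD produces {D}, so it must be in every candidate key.
{A, D} is a candidate key since {A, D}⁺ = {A, B, C, D, E, F, G} covers every attribute.
{C, D} is a candidate key since {C, D}⁺ = {A, B, C, D, E, F, G} covers every attribute.
These are minimal and exhaustive — every other superkey contains one of them.

{A, D}, {C, D}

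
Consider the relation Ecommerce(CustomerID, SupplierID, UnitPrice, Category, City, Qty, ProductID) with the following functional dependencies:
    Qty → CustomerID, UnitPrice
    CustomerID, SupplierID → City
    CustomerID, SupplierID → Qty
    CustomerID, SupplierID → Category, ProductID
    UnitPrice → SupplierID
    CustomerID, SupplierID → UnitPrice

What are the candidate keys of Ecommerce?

{Qty}⁺ = {Category, City, CustomerID, ProductID, Qty, SupplierID, UnitPrice}, which is every attribute, so {Qty} is a candidate key.
{CustomerID, SupplierID}⁺ = {Category, City, CustomerID, ProductID, Qty, SupplierID, UnitPrice}, which is every attribute, so {CustomerID, SupplierID} is a candidate key.
{CustomerID, UnitPrice}⁺ = {Category, City, CustomerID, ProductID, Qty, SupplierID, UnitPrice}, which is every attribute, so {CustomerID, UnitPrice} is a candidate key.
Any other superkey properly contains one of these, so there are no further candidate keys.

{CustomerID, SupplierID}, {CustomerID, UnitPrice}, {Qty}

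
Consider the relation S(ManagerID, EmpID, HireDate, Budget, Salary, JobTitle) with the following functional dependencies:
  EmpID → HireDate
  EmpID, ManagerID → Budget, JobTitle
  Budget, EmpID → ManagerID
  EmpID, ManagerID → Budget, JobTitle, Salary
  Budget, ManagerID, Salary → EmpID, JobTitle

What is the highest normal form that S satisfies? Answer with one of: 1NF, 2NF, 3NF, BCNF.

Candidate keys: {Budget, EmpID}, {Budget, ManagerID, Salary}, {EmpID, ManagerID}. Prime attributes: {Budget, EmpID, ManagerID, Salary}.
EmpID → HireDate breaks BCNF: {EmpID}⁺ = {EmpID, HireDate}, so {EmpID} is not a superkey.
Because {HireDate} is non-prime and the left side of EmpID → HireDate is not a superkey, the relation is not in 3NF.
{EmpID} is a proper subset of the key {Budget, EmpID}, and {EmpID}⁺ contains the non-prime attribute {HireDate} — a partial dependency, so 2NF is violated.

1NF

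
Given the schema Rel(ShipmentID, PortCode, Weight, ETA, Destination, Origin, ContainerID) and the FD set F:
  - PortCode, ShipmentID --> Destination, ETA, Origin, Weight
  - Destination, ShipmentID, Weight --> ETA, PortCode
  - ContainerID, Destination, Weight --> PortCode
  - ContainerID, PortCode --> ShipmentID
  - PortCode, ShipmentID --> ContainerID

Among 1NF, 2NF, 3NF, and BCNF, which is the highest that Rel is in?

Candidate keys: {ContainerID, Destination, Weight}, {ContainerID, PortCode}, {Destination, ShipmentID, Weight}, {PortCode, ShipmentID}. Prime attributes: {ContainerID, Destination, PortCode, ShipmentID, Weight}.
Each dependency's left side is a superkey — BCNF holds.

BCNF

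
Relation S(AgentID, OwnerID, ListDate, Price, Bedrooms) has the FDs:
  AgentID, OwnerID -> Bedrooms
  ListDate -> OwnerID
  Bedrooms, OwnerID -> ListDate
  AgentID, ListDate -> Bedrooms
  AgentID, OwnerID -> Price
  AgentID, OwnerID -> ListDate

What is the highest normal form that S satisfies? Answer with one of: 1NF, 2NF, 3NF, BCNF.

Candidate keys: {AgentID, ListDate}, {AgentID, OwnerID}. Prime attributes: {AgentID, ListDate, OwnerID}.
ListDate -> OwnerID: {ListDate}⁺ = {ListDate, OwnerID}, which is not all of the attributes, so the left side is not a superkey — BCNF is violated.
Since {OwnerID} ⊆ prime attributes and every other non-superkey FD also has a prime right side, the schema is in 3NF.

3NF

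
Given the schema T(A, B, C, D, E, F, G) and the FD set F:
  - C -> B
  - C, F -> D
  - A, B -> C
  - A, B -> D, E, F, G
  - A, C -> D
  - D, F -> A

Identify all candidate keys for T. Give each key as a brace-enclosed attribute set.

{A, B}, {A, C}, {B, D, F}, {C, F}

Closure of {A, B} is {A, B, C, D, E, F, G}, the whole schema; {A, B} is a candidate key.
Closure of {A, C} is {A, B, C, D, E, F, G}, the whole schema; {A, C} is a candidate key.
Closure of {C, F} is {A, B, C, D, E, F, G}, the whole schema; {C, F} is a candidate key.
Closure of {B, D, F} is {A, B, C, D, E, F, G}, the whole schema; {B, D, F} is a candidate key.
These are minimal and exhaustive — every other superkey contains one of them.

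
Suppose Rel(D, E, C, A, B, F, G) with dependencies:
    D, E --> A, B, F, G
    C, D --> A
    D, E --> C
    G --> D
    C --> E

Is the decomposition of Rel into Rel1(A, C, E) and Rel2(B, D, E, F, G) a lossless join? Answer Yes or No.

The shared attributes are {E} and {E}⁺ = {E}.
The closure covers neither Rel1 nor Rel2 entirely; the join is not lossless.

No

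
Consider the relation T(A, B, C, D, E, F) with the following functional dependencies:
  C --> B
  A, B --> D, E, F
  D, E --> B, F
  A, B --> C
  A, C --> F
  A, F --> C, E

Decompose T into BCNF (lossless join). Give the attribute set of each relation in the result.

Candidate keys of the original relation: {A, B}, {A, C}, {A, D, E}, {A, F}.
In {A, B, C, D, E, F}, {C} is not a superkey ({C}⁺ restricted to this set is {B, C}), so split on C --> B into {B, C} and {A, C, D, E, F}.
{B, C} has no BCNF violation.
In {A, C, D, E, F}, {D, E} is not a superkey ({D, E}⁺ restricted to this set is {D, E, F}), so split on D, E --> F into {D, E, F} and {A, C, D, E}.
{D, E, F} has no BCNF violation.
{A, C, D, E} has no BCNF violation.

{A, C, D, E}; {B, C}; {D, E, F}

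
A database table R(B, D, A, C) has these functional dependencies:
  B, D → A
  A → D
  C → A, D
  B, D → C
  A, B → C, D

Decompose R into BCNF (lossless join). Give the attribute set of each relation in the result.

{A, C}; {A, D}; {B, C}

Candidate keys of the original relation: {A, B}, {B, C}, {B, D}.
In {A, B, C, D}, {A} is not a superkey ({A}⁺ restricted to this set is {A, D}), so split on A → D into {A, D} and {A, B, C}.
{A, D} is in BCNF.
In {A, B, C}, {C} is not a superkey ({C}⁺ restricted to this set is {A, C}), so split on C → A into {A, C} and {B, C}.
{A, C} is in BCNF.
{B, C} is in BCNF.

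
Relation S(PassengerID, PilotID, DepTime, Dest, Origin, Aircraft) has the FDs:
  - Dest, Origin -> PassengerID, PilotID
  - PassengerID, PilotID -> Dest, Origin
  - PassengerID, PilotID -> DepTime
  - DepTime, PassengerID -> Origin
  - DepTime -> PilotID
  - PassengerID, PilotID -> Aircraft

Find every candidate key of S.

Closure of {DepTime, PassengerID} is {Aircraft, DepTime, Dest, Origin, PassengerID, PilotID}, the whole schema; {DepTime, PassengerID} is a candidate key.
Closure of {Dest, Origin} is {Aircraft, DepTime, Dest, Origin, PassengerID, PilotID}, the whole schema; {Dest, Origin} is a candidate key.
Closure of {PassengerID, PilotID} is {Aircraft, DepTime, Dest, Origin, PassengerID, PilotID}, the whole schema; {PassengerID, PilotID} is a candidate key.
These are minimal and exhaustive — every other superkey contains one of them.

{DepTime, PassengerID}, {Dest, Origin}, {PassengerID, PilotID}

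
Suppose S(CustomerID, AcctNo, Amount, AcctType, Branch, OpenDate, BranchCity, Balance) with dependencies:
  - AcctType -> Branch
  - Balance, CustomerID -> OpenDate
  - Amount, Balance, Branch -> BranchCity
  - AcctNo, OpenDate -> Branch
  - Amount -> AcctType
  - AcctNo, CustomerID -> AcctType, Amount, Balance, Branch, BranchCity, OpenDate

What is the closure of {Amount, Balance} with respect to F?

{AcctType, Amount, Balance, Branch, BranchCity}

Start with {Amount, Balance}.
Amount -> AcctType applies; add {AcctType} → now {AcctType, Amount, Balance}.
AcctType -> Branch applies; add {Branch} → now {AcctType, Amount, Balance, Branch}.
Amount, Balance, Branch -> BranchCity applies; add {BranchCity} → now {AcctType, Amount, Balance, Branch, BranchCity}.
No further FD applies.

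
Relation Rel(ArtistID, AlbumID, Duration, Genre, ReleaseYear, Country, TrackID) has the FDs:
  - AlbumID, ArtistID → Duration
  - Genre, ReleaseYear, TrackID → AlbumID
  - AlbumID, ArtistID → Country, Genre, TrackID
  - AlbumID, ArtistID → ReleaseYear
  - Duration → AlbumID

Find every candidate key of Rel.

{AlbumID, ArtistID}, {ArtistID, Duration}, {ArtistID, Genre, ReleaseYear, TrackID}

Attributes never on any right-hand side: {ArtistID} — every candidate key must contain it.
Closure of {AlbumID, ArtistID} is {AlbumID, ArtistID, Country, Duration, Genre, ReleaseYear, TrackID}, the whole schema; {AlbumID, ArtistID} is a candidate key.
Closure of {ArtistID, Duration} is {AlbumID, ArtistID, Country, Duration, Genre, ReleaseYear, TrackID}, the whole schema; {ArtistID, Duration} is a candidate key.
Closure of {ArtistID, Genre, ReleaseYear, TrackID} is {AlbumID, ArtistID, Country, Duration, Genre, ReleaseYear, TrackID}, the whole schema; {ArtistID, Genre, ReleaseYear, TrackID} is a candidate key.
These are minimal and exhaustive — every other superkey contains one of them.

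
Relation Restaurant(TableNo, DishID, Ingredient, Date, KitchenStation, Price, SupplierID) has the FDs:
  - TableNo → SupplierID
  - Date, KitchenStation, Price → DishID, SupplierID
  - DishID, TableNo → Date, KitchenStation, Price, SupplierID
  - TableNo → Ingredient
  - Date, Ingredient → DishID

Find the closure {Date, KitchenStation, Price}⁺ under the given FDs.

{Date, DishID, KitchenStation, Price, SupplierID}

Start with {Date, KitchenStation, Price}.
Date, KitchenStation, Price → DishID, SupplierID applies; add {DishID, SupplierID} → now {Date, DishID, KitchenStation, Price, SupplierID}.
No further FD applies.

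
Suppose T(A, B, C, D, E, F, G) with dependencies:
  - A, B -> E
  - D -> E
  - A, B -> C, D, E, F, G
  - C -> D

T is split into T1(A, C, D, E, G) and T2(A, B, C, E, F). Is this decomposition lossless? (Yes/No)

No

T1 ∩ T2 = {A, C, E}; its closure under F is {A, C, D, E}.
T1 ⊄ {A, C, D, E} and T2 ⊄ {A, C, D, E}, so the split is lossy.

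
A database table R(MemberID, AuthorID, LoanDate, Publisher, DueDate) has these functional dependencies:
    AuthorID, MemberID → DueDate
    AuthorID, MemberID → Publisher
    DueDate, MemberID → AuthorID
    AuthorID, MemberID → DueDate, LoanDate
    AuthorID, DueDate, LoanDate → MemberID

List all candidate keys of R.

{AuthorID, MemberID}⁺ = {AuthorID, DueDate, LoanDate, MemberID, Publisher} — all of the relation — so {AuthorID, MemberID} is a candidate key.
{DueDate, MemberID}⁺ = {AuthorID, DueDate, LoanDate, MemberID, Publisher} — all of the relation — so {DueDate, MemberID} is a candidate key.
{AuthorID, DueDate, LoanDate}⁺ = {AuthorID, DueDate, LoanDate, MemberID, Publisher} — all of the relation — so {AuthorID, DueDate, LoanDate} is a candidate key.
These are minimal and exhaustive — every other superkey contains one of them.

{AuthorID, DueDate, LoanDate}, {AuthorID, MemberID}, {DueDate, MemberID}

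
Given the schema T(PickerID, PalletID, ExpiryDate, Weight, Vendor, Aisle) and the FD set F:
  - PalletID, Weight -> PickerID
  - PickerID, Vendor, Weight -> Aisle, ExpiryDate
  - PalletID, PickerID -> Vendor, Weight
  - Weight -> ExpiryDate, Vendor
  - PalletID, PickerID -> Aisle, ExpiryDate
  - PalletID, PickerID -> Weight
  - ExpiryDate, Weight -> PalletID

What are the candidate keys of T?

{Weight}⁺ = {Aisle, ExpiryDate, PalletID, PickerID, Vendor, Weight} — all of the relation — so {Weight} is a candidate key.
{PalletID, PickerID}⁺ = {Aisle, ExpiryDate, PalletID, PickerID, Vendor, Weight} — all of the relation — so {PalletID, PickerID} is a candidate key.
No proper subset of any of these is a key, and no other minimal superkey exists.

{PalletID, PickerID}, {Weight}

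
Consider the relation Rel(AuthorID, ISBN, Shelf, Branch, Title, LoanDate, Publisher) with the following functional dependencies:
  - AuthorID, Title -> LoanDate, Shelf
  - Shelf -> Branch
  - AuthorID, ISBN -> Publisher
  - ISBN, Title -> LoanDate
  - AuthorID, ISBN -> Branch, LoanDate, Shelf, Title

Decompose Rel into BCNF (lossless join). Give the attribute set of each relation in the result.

{AuthorID, ISBN, Publisher, Title}; {AuthorID, LoanDate, Shelf, Title}; {Branch, Shelf}

Candidate key of the original relation: {AuthorID, ISBN}.
In {AuthorID, Branch, ISBN, LoanDate, Publisher, Shelf, Title}, {AuthorID, Title} is not a superkey ({AuthorID, Title}⁺ restricted to this set is {AuthorID, Branch, LoanDate, Shelf, Title}), so split on AuthorID, Title -> Branch, LoanDate, Shelf into {AuthorID, Branch, LoanDate, Shelf, Title} and {AuthorID, ISBN, Publisher, Title}.
In {AuthorID, Branch, LoanDate, Shelf, Title}, {Shelf} is not a superkey ({Shelf}⁺ restricted to this set is {Branch, Shelf}), so split on Shelf -> Branch into {Branch, Shelf} and {AuthorID, LoanDate, Shelf, Title}.
{Branch, Shelf}: every determinant is a superkey — BCNF.
{AuthorID, LoanDate, Shelf, Title}: every determinant is a superkey — BCNF.
{AuthorID, ISBN, Publisher, Title}: every determinant is a superkey — BCNF.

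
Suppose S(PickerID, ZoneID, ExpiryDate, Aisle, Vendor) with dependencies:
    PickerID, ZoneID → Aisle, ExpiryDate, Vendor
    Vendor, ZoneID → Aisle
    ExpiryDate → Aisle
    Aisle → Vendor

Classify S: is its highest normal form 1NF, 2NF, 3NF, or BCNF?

2NF

Candidate key: {PickerID, ZoneID}. Prime attributes: {PickerID, ZoneID}.
Vendor, ZoneID → Aisle breaks BCNF: {Vendor, ZoneID}⁺ = {Aisle, Vendor, ZoneID}, so {Vendor, ZoneID} is not a superkey.
Vendor, ZoneID → Aisle determines the non-prime attribute {Aisle} from a non-superkey — 3NF is violated.
No proper subset of a key has a non-prime attribute in its closure, so there is no partial dependency; 2NF holds.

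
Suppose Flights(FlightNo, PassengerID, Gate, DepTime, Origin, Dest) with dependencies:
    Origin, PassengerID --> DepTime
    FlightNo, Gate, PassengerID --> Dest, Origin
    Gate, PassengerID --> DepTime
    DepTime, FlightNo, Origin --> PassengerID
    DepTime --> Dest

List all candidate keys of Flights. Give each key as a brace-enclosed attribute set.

No FD produces {FlightNo, Gate}, so they must be in every candidate key.
{FlightNo, Gate, PassengerID}⁺ = {DepTime, Dest, FlightNo, Gate, Origin, PassengerID}, which is every attribute, so {FlightNo, Gate, PassengerID} is a candidate key.
{DepTime, FlightNo, Gate, Origin}⁺ = {DepTime, Dest, FlightNo, Gate, Origin, PassengerID}, which is every attribute, so {DepTime, FlightNo, Gate, Origin} is a candidate key.
These are minimal and exhaustive — every other superkey contains one of them.

{DepTime, FlightNo, Gate, Origin}, {FlightNo, Gate, PassengerID}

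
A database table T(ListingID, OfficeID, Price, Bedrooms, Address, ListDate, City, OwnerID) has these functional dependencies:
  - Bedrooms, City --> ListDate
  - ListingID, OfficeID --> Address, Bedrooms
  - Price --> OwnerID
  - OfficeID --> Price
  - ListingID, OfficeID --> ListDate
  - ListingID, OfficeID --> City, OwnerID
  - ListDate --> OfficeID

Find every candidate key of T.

{Bedrooms, City, ListingID}, {ListDate, ListingID}, {ListingID, OfficeID}

{ListingID} never appears on the right of any FD, so every key must include it.
{ListDate, ListingID}⁺ = {Address, Bedrooms, City, ListDate, ListingID, OfficeID, OwnerID, Price} — all of the relation — so {ListDate, ListingID} is a candidate key.
{ListingID, OfficeID}⁺ = {Address, Bedrooms, City, ListDate, ListingID, OfficeID, OwnerID, Price} — all of the relation — so {ListingID, OfficeID} is a candidate key.
{Bedrooms, City, ListingID}⁺ = {Address, Bedrooms, City, ListDate, ListingID, OfficeID, OwnerID, Price} — all of the relation — so {Bedrooms, City, ListingID} is a candidate key.
These are minimal and exhaustive — every other superkey contains one of them.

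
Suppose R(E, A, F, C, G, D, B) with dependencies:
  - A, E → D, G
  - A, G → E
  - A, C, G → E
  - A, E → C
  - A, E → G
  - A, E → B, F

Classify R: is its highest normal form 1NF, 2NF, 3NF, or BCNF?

BCNF

Candidate keys: {A, E}, {A, G}. Prime attributes: {A, E, G}.
Every FD has a superkey on the left, so the relation is in BCNF.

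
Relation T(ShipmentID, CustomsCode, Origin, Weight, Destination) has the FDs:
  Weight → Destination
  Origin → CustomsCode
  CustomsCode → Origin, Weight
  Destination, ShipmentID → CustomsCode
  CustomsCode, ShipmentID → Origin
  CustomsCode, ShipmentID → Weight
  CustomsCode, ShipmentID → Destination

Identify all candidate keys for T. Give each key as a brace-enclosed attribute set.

{CustomsCode, ShipmentID}, {Destination, ShipmentID}, {Origin, ShipmentID}, {ShipmentID, Weight}

Attributes never on any right-hand side: {ShipmentID} — every candidate key must contain it.
{CustomsCode, ShipmentID} is a candidate key since {CustomsCode, ShipmentID}⁺ = {CustomsCode, Destination, Origin, ShipmentID, Weight} covers every attribute.
{Destination, ShipmentID} is a candidate key since {Destination, ShipmentID}⁺ = {CustomsCode, Destination, Origin, ShipmentID, Weight} covers every attribute.
{Origin, ShipmentID} is a candidate key since {Origin, ShipmentID}⁺ = {CustomsCode, Destination, Origin, ShipmentID, Weight} covers every attribute.
{ShipmentID, Weight} is a candidate key since {ShipmentID, Weight}⁺ = {CustomsCode, Destination, Origin, ShipmentID, Weight} covers every attribute.
Any other superkey properly contains one of these, so there are no further candidate keys.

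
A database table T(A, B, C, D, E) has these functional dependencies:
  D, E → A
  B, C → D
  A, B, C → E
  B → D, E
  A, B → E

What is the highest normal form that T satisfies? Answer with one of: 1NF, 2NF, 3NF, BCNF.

Candidate key: {B, C}. Prime attributes: {B, C}.
D, E → A: {D, E}⁺ = {A, D, E}, which is not all of the attributes, so the left side is not a superkey — BCNF is violated.
D, E → A determines the non-prime attribute {A} from a non-superkey — 3NF is violated.
Since {B} ⊂ {B, C} and {B}⁺ ⊇ {A, D, E} with {A, D, E} non-prime, there is a partial dependency; 2NF fails.

1NF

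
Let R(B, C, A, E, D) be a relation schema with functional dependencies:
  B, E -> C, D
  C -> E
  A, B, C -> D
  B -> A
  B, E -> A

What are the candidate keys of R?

{B} never appears on the right of any FD, so every key must include it.
Closure of {B, C} is {A, B, C, D, E}, the whole schema; {B, C} is a candidate key.
Closure of {B, E} is {A, B, C, D, E}, the whole schema; {B, E} is a candidate key.
No proper subset of any of these is a key, and no other minimal superkey exists.

{B, C}, {B, E}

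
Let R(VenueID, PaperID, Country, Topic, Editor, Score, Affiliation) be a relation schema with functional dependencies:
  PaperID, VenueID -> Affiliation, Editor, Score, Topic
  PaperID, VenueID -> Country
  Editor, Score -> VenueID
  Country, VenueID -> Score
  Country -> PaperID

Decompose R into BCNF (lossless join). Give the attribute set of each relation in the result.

Candidate keys of the original relation: {Country, Editor, Score}, {Country, VenueID}, {Editor, PaperID, Score}, {PaperID, VenueID}.
Within {Affiliation, Country, Editor, PaperID, Score, Topic, VenueID}: {Editor, Score}⁺ ∩ {Affiliation, Country, Editor, PaperID, Score, Topic, VenueID} = {Editor, Score, VenueID}, not the whole set, so Editor, Score -> VenueID violates BCNF; decompose into {Editor, Score, VenueID} and {Affiliation, Country, Editor, PaperID, Score, Topic}.
{Editor, Score, VenueID} has no BCNF violation.
Within {Affiliation, Country, Editor, PaperID, Score, Topic}: {Country}⁺ ∩ {Affiliation, Country, Editor, PaperID, Score, Topic} = {Country, PaperID}, not the whole set, so Country -> PaperID violates BCNF; decompose into {Country, PaperID} and {Affiliation, Country, Editor, Score, Topic}.
{Country, PaperID} has no BCNF violation.
{Affiliation, Country, Editor, Score, Topic} has no BCNF violation.

{Affiliation, Country, Editor, Score, Topic}; {Country, PaperID}; {Editor, Score, VenueID}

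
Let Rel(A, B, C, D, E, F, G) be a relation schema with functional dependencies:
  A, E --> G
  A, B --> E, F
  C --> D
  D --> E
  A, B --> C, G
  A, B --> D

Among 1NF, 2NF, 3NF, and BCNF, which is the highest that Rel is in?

Candidate key: {A, B}. Prime attributes: {A, B}.
A, E --> G breaks BCNF: {A, E}⁺ = {A, E, G}, so {A, E} is not a superkey.
A, E --> G has non-prime {G} on the right and a non-superkey on the left, so 3NF fails.
No proper subset of a key has a non-prime attribute in its closure, so there is no partial dependency; 2NF holds.

2NF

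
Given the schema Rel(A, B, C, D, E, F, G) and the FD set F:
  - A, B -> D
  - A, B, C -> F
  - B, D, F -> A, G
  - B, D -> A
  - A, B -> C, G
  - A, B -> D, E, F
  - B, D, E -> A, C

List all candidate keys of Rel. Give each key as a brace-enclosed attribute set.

No FD produces {B}, so it must be in every candidate key.
{A, B}⁺ = {A, B, C, D, E, F, G}, which is every attribute, so {A, B} is a candidate key.
{B, D}⁺ = {A, B, C, D, E, F, G}, which is every attribute, so {B, D} is a candidate key.
No proper subset of any of these is a key, and no other minimal superkey exists.

{A, B}, {B, D}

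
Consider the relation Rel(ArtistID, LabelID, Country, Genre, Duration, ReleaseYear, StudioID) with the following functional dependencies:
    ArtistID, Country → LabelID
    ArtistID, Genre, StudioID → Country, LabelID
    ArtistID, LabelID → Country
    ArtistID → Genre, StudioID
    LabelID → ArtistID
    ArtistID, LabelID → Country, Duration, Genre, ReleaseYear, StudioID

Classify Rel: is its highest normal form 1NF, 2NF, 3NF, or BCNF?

BCNF

Candidate keys: {ArtistID}, {LabelID}. Prime attributes: {ArtistID, LabelID}.
The left-hand side of every FD is a superkey, so BCNF is satisfied.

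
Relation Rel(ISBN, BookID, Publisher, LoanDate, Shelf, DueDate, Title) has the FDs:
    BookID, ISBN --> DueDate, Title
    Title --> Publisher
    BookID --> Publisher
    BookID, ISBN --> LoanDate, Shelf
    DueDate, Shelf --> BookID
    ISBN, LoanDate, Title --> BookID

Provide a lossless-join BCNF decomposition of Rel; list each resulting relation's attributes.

Candidate keys of the original relation: {BookID, ISBN}, {DueDate, ISBN, Shelf}, {ISBN, LoanDate, Title}.
{BookID, DueDate, ISBN, LoanDate, Publisher, Shelf, Title}: {Title} determines {Publisher, Title} here but is not a superkey — split on Title --> Publisher, giving {Publisher, Title} and {BookID, DueDate, ISBN, LoanDate, Shelf, Title}.
{Publisher, Title} has no BCNF violation.
{BookID, DueDate, ISBN, LoanDate, Shelf, Title}: {DueDate, Shelf} determines {BookID, DueDate, Shelf} here but is not a superkey — split on DueDate, Shelf --> BookID, giving {BookID, DueDate, Shelf} and {DueDate, ISBN, LoanDate, Shelf, Title}.
{BookID, DueDate, Shelf} has no BCNF violation.
{DueDate, ISBN, LoanDate, Shelf, Title} has no BCNF violation.

{BookID, DueDate, Shelf}; {DueDate, ISBN, LoanDate, Shelf, Title}; {Publisher, Title}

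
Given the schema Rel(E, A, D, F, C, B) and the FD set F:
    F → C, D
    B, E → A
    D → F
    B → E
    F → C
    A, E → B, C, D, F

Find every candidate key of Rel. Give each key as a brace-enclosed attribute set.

{A, E}, {B}

{B} is a candidate key since {B}⁺ = {A, B, C, D, E, F} covers every attribute.
{A, E} is a candidate key since {A, E}⁺ = {A, B, C, D, E, F} covers every attribute.
Any other superkey properly contains one of these, so there are no further candidate keys.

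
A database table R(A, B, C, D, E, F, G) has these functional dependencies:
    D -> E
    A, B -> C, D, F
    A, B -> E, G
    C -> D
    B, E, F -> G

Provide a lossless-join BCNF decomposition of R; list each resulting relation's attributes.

{A, B, C, F}; {B, C, F, G}; {C, D}; {D, E}

Candidate key of the original relation: {A, B}.
{A, B, C, D, E, F, G}: {D} determines {D, E} here but is not a superkey — split on D -> E, giving {D, E} and {A, B, C, D, F, G}.
{D, E}: every determinant is a superkey — BCNF.
{A, B, C, D, F, G}: {C} determines {C, D} here but is not a superkey — split on C -> D, giving {C, D} and {A, B, C, F, G}.
{C, D}: every determinant is a superkey — BCNF.
{A, B, C, F, G}: {B, C, F} determines {B, C, F, G} here but is not a superkey — split on B, C, F -> G, giving {B, C, F, G} and {A, B, C, F}.
{B, C, F, G}: every determinant is a superkey — BCNF.
{A, B, C, F}: every determinant is a superkey — BCNF.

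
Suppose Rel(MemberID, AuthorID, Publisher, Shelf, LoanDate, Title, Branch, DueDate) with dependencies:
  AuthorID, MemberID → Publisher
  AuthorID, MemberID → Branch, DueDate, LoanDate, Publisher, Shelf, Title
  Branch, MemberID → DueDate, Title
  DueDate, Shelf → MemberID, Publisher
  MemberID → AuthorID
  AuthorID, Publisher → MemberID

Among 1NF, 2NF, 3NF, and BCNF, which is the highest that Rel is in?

Candidate keys: {AuthorID, Publisher}, {DueDate, Shelf}, {MemberID}. Prime attributes: {AuthorID, DueDate, MemberID, Publisher, Shelf}.
Each dependency's left side is a superkey — BCNF holds.

BCNF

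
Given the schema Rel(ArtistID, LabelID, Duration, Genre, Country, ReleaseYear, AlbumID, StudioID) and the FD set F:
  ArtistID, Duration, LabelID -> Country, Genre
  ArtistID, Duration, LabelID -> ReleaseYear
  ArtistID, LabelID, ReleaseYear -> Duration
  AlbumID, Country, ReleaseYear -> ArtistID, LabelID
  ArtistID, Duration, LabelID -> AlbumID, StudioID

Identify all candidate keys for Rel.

{AlbumID, Country, ReleaseYear}, {ArtistID, Duration, LabelID}, {ArtistID, LabelID, ReleaseYear}

{AlbumID, Country, ReleaseYear} is a candidate key since {AlbumID, Country, ReleaseYear}⁺ = {AlbumID, ArtistID, Country, Duration, Genre, LabelID, ReleaseYear, StudioID} covers every attribute.
{ArtistID, Duration, LabelID} is a candidate key since {ArtistID, Duration, LabelID}⁺ = {AlbumID, ArtistID, Country, Duration, Genre, LabelID, ReleaseYear, StudioID} covers every attribute.
{ArtistID, LabelID, ReleaseYear} is a candidate key since {ArtistID, LabelID, ReleaseYear}⁺ = {AlbumID, ArtistID, Country, Duration, Genre, LabelID, ReleaseYear, StudioID} covers every attribute.
No proper subset of any of these is a key, and no other minimal superkey exists.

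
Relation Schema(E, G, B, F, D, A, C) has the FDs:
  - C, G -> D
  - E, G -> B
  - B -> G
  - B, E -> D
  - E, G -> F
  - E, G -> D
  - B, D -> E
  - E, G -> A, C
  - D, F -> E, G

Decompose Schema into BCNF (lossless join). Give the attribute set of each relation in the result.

{A, B, C, E, F}; {B, G}; {C, D, G}

Candidate keys of the original relation: {B, C}, {B, D}, {B, E}, {C, F, G}, {D, F}, {E, G}.
Within {A, B, C, D, E, F, G}: {C, G}⁺ ∩ {A, B, C, D, E, F, G} = {C, D, G}, not the whole set, so C, G -> D violates BCNF; decompose into {C, D, G} and {A, B, C, E, F, G}.
{C, D, G} has no BCNF violation.
Within {A, B, C, E, F, G}: {B}⁺ ∩ {A, B, C, E, F, G} = {B, G}, not the whole set, so B -> G violates BCNF; decompose into {B, G} and {A, B, C, E, F}.
{B, G} has no BCNF violation.
{A, B, C, E, F} has no BCNF violation.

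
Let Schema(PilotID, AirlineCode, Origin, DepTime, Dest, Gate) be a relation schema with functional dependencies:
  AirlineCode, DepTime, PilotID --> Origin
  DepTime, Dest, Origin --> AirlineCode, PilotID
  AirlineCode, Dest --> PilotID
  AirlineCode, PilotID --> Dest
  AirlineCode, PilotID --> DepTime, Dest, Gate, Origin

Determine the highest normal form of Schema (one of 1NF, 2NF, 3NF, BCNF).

BCNF

Candidate keys: {AirlineCode, Dest}, {AirlineCode, PilotID}, {DepTime, Dest, Origin}. Prime attributes: {AirlineCode, DepTime, Dest, Origin, PilotID}.
Every FD has a superkey on the left, so the relation is in BCNF.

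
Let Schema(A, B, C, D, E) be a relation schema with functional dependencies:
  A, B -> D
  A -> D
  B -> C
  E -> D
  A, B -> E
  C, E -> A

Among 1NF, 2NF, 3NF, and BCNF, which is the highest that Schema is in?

Candidate keys: {A, B}, {B, E}. Prime attributes: {A, B, E}.
A -> D breaks BCNF: {A}⁺ = {A, D}, so {A} is not a superkey.
Because {D} is non-prime and the left side of A -> D is not a superkey, the relation is not in 3NF.
{A} is a proper subset of the key {A, B}, and {A}⁺ contains the non-prime attribute {D} — a partial dependency, so 2NF is violated.

1NF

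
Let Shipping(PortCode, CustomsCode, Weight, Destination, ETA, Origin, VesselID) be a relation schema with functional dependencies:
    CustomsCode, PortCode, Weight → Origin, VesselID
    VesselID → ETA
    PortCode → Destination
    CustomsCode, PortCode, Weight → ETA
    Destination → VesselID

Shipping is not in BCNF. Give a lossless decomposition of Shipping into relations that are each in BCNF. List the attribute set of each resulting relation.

{CustomsCode, Origin, PortCode, Weight}; {Destination, PortCode}; {Destination, VesselID}; {ETA, VesselID}

Candidate key of the original relation: {CustomsCode, PortCode, Weight}.
{CustomsCode, Destination, ETA, Origin, PortCode, VesselID, Weight}: {VesselID} determines {ETA, VesselID} here but is not a superkey — split on VesselID → ETA, giving {ETA, VesselID} and {CustomsCode, Destination, Origin, PortCode, VesselID, Weight}.
{ETA, VesselID} has no BCNF violation.
{CustomsCode, Destination, Origin, PortCode, VesselID, Weight}: {PortCode} determines {Destination, PortCode, VesselID} here but is not a superkey — split on PortCode → Destination, VesselID, giving {Destination, PortCode, VesselID} and {CustomsCode, Origin, PortCode, Weight}.
{Destination, PortCode, VesselID}: {Destination} determines {Destination, VesselID} here but is not a superkey — split on Destination → VesselID, giving {Destination, VesselID} and {Destination, PortCode}.
{Destination, VesselID} has no BCNF violation.
{Destination, PortCode} has no BCNF violation.
{CustomsCode, Origin, PortCode, Weight} has no BCNF violation.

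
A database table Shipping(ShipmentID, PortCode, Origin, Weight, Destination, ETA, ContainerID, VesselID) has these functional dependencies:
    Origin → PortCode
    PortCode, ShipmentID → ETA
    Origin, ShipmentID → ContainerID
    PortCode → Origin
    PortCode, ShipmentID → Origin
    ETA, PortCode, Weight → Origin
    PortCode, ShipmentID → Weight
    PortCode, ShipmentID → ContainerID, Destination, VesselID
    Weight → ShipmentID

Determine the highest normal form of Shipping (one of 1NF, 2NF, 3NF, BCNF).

3NF

Candidate keys: {Origin, ShipmentID}, {Origin, Weight}, {PortCode, ShipmentID}, {PortCode, Weight}. Prime attributes: {Origin, PortCode, ShipmentID, Weight}.
For Origin → PortCode we have {Origin}⁺ = {Origin, PortCode}; {Origin} is not a superkey, so BCNF fails.
Its right-hand attributes {PortCode} are all prime, as are those of every other non-superkey FD — the relation is in 3NF.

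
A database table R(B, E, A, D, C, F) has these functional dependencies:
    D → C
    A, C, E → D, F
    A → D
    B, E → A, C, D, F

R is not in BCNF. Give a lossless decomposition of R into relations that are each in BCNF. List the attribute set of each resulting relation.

{A, B, E}; {A, D}; {A, E, F}; {C, D}

Candidate key of the original relation: {B, E}.
Within {A, B, C, D, E, F}: {D}⁺ ∩ {A, B, C, D, E, F} = {C, D}, not the whole set, so D → C violates BCNF; decompose into {C, D} and {A, B, D, E, F}.
{C, D} is in BCNF.
Within {A, B, D, E, F}: {A}⁺ ∩ {A, B, D, E, F} = {A, D}, not the whole set, so A → D violates BCNF; decompose into {A, D} and {A, B, E, F}.
{A, D} is in BCNF.
Within {A, B, E, F}: {A, E}⁺ ∩ {A, B, E, F} = {A, E, F}, not the whole set, so A, E → F violates BCNF; decompose into {A, E, F} and {A, B, E}.
{A, E, F} is in BCNF.
{A, B, E} is in BCNF.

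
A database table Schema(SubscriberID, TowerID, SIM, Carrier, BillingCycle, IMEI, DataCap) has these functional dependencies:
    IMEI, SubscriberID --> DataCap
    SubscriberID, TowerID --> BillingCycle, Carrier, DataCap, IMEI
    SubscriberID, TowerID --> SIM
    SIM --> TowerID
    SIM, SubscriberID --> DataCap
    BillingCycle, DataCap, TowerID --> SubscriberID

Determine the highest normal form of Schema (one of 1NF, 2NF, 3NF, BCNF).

Candidate keys: {BillingCycle, DataCap, SIM}, {BillingCycle, DataCap, TowerID}, {SIM, SubscriberID}, {SubscriberID, TowerID}. Prime attributes: {BillingCycle, DataCap, SIM, SubscriberID, TowerID}.
For IMEI, SubscriberID --> DataCap we have {IMEI, SubscriberID}⁺ = {DataCap, IMEI, SubscriberID}; {IMEI, SubscriberID} is not a superkey, so BCNF fails.
But every attribute on its right side ({DataCap}) is prime, and the same holds for every other non-superkey FD, so 3NF still holds.

3NF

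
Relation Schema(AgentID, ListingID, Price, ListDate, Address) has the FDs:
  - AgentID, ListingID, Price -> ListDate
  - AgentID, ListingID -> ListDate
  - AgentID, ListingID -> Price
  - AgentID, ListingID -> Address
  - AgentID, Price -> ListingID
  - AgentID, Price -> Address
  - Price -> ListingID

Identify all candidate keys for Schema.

{AgentID, ListingID}, {AgentID, Price}

{AgentID} never appears on the right of any FD, so every key must include it.
{AgentID, ListingID} is a candidate key since {AgentID, ListingID}⁺ = {Address, AgentID, ListDate, ListingID, Price} covers every attribute.
{AgentID, Price} is a candidate key since {AgentID, Price}⁺ = {Address, AgentID, ListDate, ListingID, Price} covers every attribute.
No proper subset of any of these is a key, and no other minimal superkey exists.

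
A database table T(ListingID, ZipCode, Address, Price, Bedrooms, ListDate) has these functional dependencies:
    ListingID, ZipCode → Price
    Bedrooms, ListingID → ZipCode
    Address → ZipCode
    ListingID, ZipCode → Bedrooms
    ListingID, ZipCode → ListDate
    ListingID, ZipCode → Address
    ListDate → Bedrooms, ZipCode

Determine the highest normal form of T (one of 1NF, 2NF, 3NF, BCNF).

3NF

Candidate keys: {Address, ListingID}, {Bedrooms, ListingID}, {ListDate, ListingID}, {ListingID, ZipCode}. Prime attributes: {Address, Bedrooms, ListDate, ListingID, ZipCode}.
Address → ZipCode breaks BCNF: {Address}⁺ = {Address, ZipCode}, so {Address} is not a superkey.
Since {ZipCode} ⊆ prime attributes and every other non-superkey FD also has a prime right side, the schema is in 3NF.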